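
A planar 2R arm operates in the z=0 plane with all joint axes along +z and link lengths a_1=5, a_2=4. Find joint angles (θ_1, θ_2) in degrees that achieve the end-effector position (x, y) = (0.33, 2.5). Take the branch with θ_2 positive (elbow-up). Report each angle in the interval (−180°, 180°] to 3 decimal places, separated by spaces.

30.003 150.000

cos θ_2 = (6.3589−5²−4²)/(2·5·4) = -0.8660; θ_2 = 150.0002° (elbow-up)
β = atan2(2.5000,0.3300) = 82.4804°; ψ = atan2(2.0000,1.5359) = 52.4775°
θ_1 = β − ψ = 30.0029°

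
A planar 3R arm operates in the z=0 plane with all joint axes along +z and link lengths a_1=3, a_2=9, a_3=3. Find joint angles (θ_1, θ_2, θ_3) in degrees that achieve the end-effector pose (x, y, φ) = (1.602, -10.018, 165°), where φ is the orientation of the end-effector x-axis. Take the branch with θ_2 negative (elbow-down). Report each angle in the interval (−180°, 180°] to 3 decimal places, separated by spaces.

wrist centre = target − a_3·(cos φ, sin φ) = (4.4998, -10.7945)
cos θ_2 = (136.7683−3²−9²)/(2·3·9) = 0.8661; θ_2 = -29.9938° (elbow-down)
β = atan2(-10.7945,4.4998) = -67.3707°; ψ = atan2(-4.4992,10.7947) = -22.6260°
θ_1 = β − ψ = -44.7447°
θ_3 = φ − θ_1 − θ_2 = -120.2615° (wrapped to (-180°,180°])

-44.745 -29.994 -120.262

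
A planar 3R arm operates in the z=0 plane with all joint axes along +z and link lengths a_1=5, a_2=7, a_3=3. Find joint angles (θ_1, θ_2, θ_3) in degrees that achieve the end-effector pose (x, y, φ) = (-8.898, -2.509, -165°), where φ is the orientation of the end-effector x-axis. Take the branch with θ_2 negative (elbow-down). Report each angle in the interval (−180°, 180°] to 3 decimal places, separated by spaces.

-87.795 -119.996 42.791

wrist centre = target − a_3·(cos φ, sin φ) = (-6.0002, -1.7325)
cos θ_2 = (39.0044−5²−7²)/(2·5·7) = -0.4999; θ_2 = -119.9959° (elbow-down)
β = atan2(-1.7325,-6.0002) = -163.8941°; ψ = atan2(-6.0624,1.5004) = -76.0988°
θ_1 = β − ψ = -87.7953°
θ_3 = φ − θ_1 − θ_2 = 42.7912° (wrapped to (-180°,180°])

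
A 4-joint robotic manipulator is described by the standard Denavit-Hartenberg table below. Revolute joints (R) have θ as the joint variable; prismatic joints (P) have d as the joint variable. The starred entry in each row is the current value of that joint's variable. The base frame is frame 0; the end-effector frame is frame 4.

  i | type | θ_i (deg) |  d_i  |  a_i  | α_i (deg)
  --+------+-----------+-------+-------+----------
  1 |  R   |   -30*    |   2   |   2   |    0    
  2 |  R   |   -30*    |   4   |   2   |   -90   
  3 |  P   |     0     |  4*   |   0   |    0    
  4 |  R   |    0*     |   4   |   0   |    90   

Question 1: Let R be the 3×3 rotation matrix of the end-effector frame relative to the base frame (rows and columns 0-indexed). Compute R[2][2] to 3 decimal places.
End-effector z-axis (col 2 of R) = (0.0000,0.0000,1.0000)
R[2][2] = 1.0000

1.000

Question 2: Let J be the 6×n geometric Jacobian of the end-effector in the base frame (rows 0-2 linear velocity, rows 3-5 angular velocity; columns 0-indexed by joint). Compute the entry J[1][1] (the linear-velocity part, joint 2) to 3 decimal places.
7.928

axis z_1 = (0.0000,0.0000,1.0000); lever o_n−o_1 = (7.9282,2.2679,4.0000)
cross product → J_v[:, 1] = (-2.2679,7.9282,0.0000)
J_ω[:, 1] = z_1
entry J[1][1] = 7.9282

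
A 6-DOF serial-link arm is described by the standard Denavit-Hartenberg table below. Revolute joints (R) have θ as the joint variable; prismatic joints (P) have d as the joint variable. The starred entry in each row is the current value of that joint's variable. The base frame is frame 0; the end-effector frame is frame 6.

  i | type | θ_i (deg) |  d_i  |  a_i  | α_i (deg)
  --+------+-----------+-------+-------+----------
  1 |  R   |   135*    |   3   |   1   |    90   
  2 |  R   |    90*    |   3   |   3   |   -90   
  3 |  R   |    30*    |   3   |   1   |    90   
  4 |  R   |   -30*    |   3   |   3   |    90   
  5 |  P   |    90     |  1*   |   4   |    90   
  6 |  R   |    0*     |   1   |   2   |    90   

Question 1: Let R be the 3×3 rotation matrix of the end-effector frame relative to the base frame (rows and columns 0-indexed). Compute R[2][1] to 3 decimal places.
End-effector y-axis (col 1 of R) = (-0.6597,0.0474,0.7500)
R[2][1] = 0.7500

0.750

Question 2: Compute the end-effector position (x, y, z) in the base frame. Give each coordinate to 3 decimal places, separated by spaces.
5.619 6.844 13.933

after link 1: o_1 = (-0.7071, 0.7071, 3.0000)
after link 2: o_2 = (1.4142, 2.8284, 6.0000)
after link 3: o_3 = (3.1820, 0.3536, 6.8660)
after link 4: o_4 = (3.0399, 2.3328, 10.6160)
after link 5: o_5 = (5.0538, 5.5714, 12.1830)
after link 6: o_6 = (5.6188, 6.8435, 13.9330)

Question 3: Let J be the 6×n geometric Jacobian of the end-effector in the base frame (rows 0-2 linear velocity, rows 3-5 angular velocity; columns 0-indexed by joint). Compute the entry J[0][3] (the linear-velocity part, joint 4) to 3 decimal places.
1.083

axis z_3 = (0.6124,0.6124,0.5000); lever o_n−o_3 = (2.4368,6.4900,7.0670)
cross product → J_v[:, 3] = (1.0826,-3.1092,2.4821)
J_ω[:, 3] = z_3
entry J[0][3] = 1.0826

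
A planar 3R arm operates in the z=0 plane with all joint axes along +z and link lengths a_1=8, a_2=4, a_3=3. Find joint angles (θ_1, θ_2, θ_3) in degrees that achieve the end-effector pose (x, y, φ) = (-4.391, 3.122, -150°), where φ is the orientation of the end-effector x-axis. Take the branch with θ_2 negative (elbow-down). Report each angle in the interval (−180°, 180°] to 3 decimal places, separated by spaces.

wrist centre = target − a_3·(cos φ, sin φ) = (-1.7929, 4.6220)
cos θ_2 = (24.5775−8²−4²)/(2·8·4) = -0.8660; θ_2 = -149.9945° (elbow-down)
β = atan2(4.6220,-1.7929) = 111.2018°; ψ = atan2(-2.0003,4.5361) = -23.7966°
θ_1 = β − ψ = 134.9984°
θ_3 = φ − θ_1 − θ_2 = -135.0039° (wrapped to (-180°,180°])

134.998 -149.994 -135.004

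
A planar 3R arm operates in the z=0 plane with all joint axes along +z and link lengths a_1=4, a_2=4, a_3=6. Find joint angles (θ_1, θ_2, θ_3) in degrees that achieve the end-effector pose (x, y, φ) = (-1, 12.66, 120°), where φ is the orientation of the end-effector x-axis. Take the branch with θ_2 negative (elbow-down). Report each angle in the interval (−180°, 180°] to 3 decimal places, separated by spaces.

90.006 -30.014 60.007

wrist centre = target − a_3·(cos φ, sin φ) = (2.0000, 7.4638)
cos θ_2 = (59.7090−4²−4²)/(2·4·4) = 0.8659; θ_2 = -30.0136° (elbow-down)
β = atan2(7.4638,2.0000) = 74.9995°; ψ = atan2(-2.0008,7.4636) = -15.0068°
θ_1 = β − ψ = 90.0063°
θ_3 = φ − θ_1 − θ_2 = 60.0073° (wrapped to (-180°,180°])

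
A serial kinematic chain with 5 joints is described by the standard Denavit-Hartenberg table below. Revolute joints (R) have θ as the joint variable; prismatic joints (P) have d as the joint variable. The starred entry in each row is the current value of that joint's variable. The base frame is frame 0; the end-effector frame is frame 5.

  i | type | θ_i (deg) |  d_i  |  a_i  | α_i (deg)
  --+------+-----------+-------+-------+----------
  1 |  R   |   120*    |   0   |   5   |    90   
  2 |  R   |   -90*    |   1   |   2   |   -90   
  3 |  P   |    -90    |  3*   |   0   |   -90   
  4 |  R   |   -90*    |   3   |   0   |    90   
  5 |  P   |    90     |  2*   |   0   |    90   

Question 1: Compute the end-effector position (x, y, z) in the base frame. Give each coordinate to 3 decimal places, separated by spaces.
after link 1: o_1 = (-2.5000, 4.3301, 0.0000)
after link 2: o_2 = (-1.6340, 4.8301, -2.0000)
after link 3: o_3 = (-3.1340, 7.4282, -2.0000)
after link 4: o_4 = (-3.1340, 7.4282, -5.0000)
after link 5: o_5 = (-4.8660, 6.4282, -5.0000)

-4.866 6.428 -5.000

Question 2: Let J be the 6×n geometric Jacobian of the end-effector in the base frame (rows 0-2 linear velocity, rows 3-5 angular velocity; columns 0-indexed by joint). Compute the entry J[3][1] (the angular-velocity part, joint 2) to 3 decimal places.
0.866

axis z_1 = (0.8660,0.5000,0.0000); lever o_n−o_1 = (-2.3660,2.0981,-5.0000)
cross product → J_v[:, 1] = (-2.5000,4.3301,3.0000)
J_ω[:, 1] = z_1
entry J[3][1] = 0.8660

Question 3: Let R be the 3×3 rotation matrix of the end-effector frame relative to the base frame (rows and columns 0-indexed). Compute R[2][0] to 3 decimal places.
End-effector x-axis (col 0 of R) = (-0.0000,0.0000,-1.0000)
R[2][0] = -1.0000

-1.000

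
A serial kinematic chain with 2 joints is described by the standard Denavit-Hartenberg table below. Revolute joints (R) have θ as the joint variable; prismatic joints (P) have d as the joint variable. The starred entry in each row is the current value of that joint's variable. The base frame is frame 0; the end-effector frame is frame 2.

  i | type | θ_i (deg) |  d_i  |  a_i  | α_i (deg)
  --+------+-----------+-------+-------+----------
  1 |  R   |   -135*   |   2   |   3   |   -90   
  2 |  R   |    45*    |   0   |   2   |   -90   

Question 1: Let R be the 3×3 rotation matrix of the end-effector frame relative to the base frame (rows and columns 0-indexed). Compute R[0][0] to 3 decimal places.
End-effector x-axis (col 0 of R) = (-0.5000,-0.5000,-0.7071)
R[0][0] = -0.5000

-0.500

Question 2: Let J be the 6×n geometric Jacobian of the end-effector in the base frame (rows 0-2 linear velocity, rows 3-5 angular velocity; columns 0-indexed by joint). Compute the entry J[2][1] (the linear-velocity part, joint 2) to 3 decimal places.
axis z_1 = (0.7071,-0.7071,0.0000); lever o_n−o_1 = (-1.0000,-1.0000,-1.4142)
cross product → J_v[:, 1] = (1.0000,1.0000,-1.4142)
J_ω[:, 1] = z_1
entry J[2][1] = -1.4142

-1.414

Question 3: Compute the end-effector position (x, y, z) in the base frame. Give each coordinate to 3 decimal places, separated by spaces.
after link 1: o_1 = (-2.1213, -2.1213, 2.0000)
after link 2: o_2 = (-3.1213, -3.1213, 0.5858)

-3.121 -3.121 0.586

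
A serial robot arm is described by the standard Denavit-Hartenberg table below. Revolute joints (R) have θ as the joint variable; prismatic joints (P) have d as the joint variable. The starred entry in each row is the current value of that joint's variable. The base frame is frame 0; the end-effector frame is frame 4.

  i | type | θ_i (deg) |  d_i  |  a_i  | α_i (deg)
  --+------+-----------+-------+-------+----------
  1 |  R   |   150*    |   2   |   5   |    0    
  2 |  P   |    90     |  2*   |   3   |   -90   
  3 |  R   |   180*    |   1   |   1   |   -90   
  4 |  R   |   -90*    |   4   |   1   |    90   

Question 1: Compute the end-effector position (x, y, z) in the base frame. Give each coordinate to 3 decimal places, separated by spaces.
-3.598 -0.232 8.000

after link 1: o_1 = (-4.3301, 2.5000, 2.0000)
after link 2: o_2 = (-5.8301, -0.0981, 4.0000)
after link 3: o_3 = (-4.4641, 0.2679, 4.0000)
after link 4: o_4 = (-3.5981, -0.2321, 8.0000)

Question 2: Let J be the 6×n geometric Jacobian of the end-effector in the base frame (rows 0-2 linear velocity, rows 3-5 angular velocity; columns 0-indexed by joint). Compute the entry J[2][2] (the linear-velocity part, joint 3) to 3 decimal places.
1.000

axis z_2 = (0.8660,-0.5000,0.0000); lever o_n−o_2 = (2.2321,-0.1340,4.0000)
cross product → J_v[:, 2] = (-2.0000,-3.4641,1.0000)
J_ω[:, 2] = z_2
entry J[2][2] = 1.0000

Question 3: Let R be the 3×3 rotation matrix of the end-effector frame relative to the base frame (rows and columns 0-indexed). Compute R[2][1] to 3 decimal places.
End-effector y-axis (col 1 of R) = (0.0000,0.0000,1.0000)
R[2][1] = 1.0000

1.000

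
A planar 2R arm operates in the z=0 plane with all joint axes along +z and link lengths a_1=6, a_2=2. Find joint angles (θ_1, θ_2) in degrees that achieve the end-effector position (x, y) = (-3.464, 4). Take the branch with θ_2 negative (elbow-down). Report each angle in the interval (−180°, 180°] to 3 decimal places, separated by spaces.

149.999 -120.002

cos θ_2 = (27.9993−6²−2²)/(2·6·2) = -0.5000; θ_2 = -120.0019° (elbow-down)
β = atan2(4.0000,-3.4640) = 130.8926°; ψ = atan2(-1.7320,4.9999) = -19.1065°
θ_1 = β − ψ = 149.9990°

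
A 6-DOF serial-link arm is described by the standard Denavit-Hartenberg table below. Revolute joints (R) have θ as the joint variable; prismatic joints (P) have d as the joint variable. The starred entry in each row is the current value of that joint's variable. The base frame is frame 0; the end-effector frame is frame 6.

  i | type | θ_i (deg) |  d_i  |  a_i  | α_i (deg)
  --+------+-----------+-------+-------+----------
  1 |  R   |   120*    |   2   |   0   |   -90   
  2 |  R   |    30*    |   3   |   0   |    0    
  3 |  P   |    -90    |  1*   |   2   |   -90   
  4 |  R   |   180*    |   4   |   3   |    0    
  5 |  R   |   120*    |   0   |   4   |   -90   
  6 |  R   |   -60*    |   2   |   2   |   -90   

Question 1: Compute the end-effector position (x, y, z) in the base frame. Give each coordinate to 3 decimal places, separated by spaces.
-9.638 2.033 1.933

after link 1: o_1 = (0.0000, 0.0000, 2.0000)
after link 2: o_2 = (-2.5981, -1.5000, 2.0000)
after link 3: o_3 = (-3.9641, -1.1340, 3.7321)
after link 4: o_4 = (-4.9462, 0.5670, -0.8660)
after link 5: o_5 = (-8.4462, -0.2990, 0.8660)
after link 6: o_6 = (-9.6381, 2.0335, 1.9330)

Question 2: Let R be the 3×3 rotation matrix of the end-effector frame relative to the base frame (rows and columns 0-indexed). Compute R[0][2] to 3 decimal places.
-0.541

End-effector z-axis (col 2 of R) = (-0.5413,-0.5625,0.6250)
R[0][2] = -0.5413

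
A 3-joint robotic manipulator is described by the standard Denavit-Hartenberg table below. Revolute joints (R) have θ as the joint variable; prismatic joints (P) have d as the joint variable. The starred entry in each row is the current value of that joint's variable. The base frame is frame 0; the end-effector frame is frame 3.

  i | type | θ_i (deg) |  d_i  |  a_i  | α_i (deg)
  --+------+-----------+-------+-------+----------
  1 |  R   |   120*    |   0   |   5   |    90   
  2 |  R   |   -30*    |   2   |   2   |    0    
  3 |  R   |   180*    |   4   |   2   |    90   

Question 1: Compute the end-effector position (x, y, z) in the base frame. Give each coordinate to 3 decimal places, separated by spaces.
2.696 7.330 0.000

after link 1: o_1 = (-2.5000, 4.3301, 0.0000)
after link 2: o_2 = (-1.6340, 6.8301, -1.0000)
after link 3: o_3 = (2.6962, 7.3301, 0.0000)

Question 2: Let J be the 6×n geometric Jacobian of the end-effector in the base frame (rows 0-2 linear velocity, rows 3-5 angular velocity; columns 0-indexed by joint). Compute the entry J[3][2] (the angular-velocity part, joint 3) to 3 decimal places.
0.866

axis z_2 = (0.8660,0.5000,0.0000); lever o_n−o_2 = (4.3301,0.5000,1.0000)
cross product → J_v[:, 2] = (0.5000,-0.8660,-1.7321)
J_ω[:, 2] = z_2
entry J[3][2] = 0.8660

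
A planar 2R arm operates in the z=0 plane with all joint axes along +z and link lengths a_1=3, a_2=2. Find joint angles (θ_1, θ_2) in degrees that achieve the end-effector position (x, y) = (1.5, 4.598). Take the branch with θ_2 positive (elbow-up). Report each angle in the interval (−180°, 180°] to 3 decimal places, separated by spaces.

cos θ_2 = (23.3916−3²−2²)/(2·3·2) = 0.8660; θ_2 = 30.0067° (elbow-up)
β = atan2(4.5980,1.5000) = 71.9322°; ψ = atan2(1.0002,4.7319) = 11.9351°
θ_1 = β − ψ = 59.9971°

59.997 30.007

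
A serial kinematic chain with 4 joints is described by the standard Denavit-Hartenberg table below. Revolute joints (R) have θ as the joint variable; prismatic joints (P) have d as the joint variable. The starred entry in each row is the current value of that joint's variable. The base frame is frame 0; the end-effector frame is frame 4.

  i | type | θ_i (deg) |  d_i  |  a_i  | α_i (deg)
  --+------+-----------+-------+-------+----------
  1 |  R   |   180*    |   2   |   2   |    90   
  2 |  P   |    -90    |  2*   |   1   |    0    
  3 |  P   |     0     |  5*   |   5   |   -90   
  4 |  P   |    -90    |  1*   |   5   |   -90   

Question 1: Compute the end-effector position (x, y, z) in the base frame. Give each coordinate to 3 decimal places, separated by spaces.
-3.000 12.000 -4.000

after link 1: o_1 = (-2.0000, 0.0000, 2.0000)
after link 2: o_2 = (-2.0000, 2.0000, 1.0000)
after link 3: o_3 = (-2.0000, 7.0000, -4.0000)
after link 4: o_4 = (-3.0000, 12.0000, -4.0000)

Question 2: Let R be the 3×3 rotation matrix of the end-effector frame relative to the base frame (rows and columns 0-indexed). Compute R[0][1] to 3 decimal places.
End-effector y-axis (col 1 of R) = (1.0000,-0.0000,-0.0000)
R[0][1] = 1.0000

1.000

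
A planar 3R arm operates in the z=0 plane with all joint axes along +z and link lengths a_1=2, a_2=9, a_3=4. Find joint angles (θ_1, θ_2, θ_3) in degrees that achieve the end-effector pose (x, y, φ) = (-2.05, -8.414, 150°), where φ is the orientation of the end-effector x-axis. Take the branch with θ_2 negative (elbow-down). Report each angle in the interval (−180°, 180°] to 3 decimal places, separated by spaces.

-44.991 -45.011 -119.998

wrist centre = target − a_3·(cos φ, sin φ) = (1.4141, -10.4140)
cos θ_2 = (110.4511−2²−9²)/(2·2·9) = 0.7070; θ_2 = -45.0107° (elbow-down)
β = atan2(-10.4140,1.4141) = -82.2672°; ψ = atan2(-6.3652,8.3628) = -37.2758°
θ_1 = β − ψ = -44.9913°
θ_3 = φ − θ_1 − θ_2 = -119.9979° (wrapped to (-180°,180°])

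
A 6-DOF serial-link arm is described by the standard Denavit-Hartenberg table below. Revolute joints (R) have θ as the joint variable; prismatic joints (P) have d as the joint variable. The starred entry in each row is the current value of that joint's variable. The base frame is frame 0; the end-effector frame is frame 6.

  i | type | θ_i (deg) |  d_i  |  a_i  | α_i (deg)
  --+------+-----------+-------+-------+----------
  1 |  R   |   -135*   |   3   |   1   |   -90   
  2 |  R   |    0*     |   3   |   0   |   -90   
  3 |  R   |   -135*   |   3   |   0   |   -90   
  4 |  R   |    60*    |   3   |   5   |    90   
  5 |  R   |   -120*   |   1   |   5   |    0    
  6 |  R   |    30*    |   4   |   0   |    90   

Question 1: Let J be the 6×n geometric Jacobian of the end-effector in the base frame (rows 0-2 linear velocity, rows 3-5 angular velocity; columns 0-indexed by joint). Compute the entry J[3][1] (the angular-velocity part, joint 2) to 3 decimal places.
axis z_1 = (0.7071,-0.7071,0.0000); lever o_n−o_1 = (7.7014,-0.7912,-3.3349)
cross product → J_v[:, 1] = (2.3582,2.3582,4.8863)
J_ω[:, 1] = z_1
entry J[3][1] = 0.7071

0.707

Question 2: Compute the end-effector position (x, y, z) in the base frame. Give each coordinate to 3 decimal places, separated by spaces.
after link 1: o_1 = (-0.7071, -0.7071, 3.0000)
after link 2: o_2 = (1.4142, -2.8284, 3.0000)
after link 3: o_3 = (1.4142, -2.8284, 0.0000)
after link 4: o_4 = (3.9142, -5.8284, 4.3301)
after link 5: o_5 = (3.5302, -1.4983, 1.6651)
after link 6: o_6 = (6.9943, -1.4983, -0.3349)

6.994 -1.498 -0.335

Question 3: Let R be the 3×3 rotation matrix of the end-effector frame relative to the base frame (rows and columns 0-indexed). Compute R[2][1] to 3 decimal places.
-0.500

End-effector y-axis (col 1 of R) = (0.8660,-0.0000,-0.5000)
R[2][1] = -0.5000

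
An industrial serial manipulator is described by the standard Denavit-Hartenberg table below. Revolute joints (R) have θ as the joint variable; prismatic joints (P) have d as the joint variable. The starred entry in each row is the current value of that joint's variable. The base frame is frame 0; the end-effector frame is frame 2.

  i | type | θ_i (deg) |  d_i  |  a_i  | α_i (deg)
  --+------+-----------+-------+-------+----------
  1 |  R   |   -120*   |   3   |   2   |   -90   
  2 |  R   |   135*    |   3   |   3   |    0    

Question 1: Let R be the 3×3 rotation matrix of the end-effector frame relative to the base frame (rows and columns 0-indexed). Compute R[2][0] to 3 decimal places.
End-effector x-axis (col 0 of R) = (0.3536,0.6124,-0.7071)
R[2][0] = -0.7071

-0.707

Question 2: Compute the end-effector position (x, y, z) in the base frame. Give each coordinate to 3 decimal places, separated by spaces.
2.659 -1.395 0.879

after link 1: o_1 = (-1.0000, -1.7321, 3.0000)
after link 2: o_2 = (2.6587, -1.3949, 0.8787)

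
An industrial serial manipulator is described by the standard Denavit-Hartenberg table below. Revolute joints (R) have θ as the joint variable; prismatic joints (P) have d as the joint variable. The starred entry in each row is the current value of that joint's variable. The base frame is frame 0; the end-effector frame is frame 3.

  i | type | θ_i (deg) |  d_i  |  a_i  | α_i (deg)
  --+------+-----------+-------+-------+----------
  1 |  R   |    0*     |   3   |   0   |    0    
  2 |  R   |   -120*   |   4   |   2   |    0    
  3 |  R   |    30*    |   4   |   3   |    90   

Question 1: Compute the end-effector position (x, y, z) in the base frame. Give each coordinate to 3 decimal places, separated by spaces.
-1.000 -4.732 11.000

after link 1: o_1 = (0.0000, 0.0000, 3.0000)
after link 2: o_2 = (-1.0000, -1.7321, 7.0000)
after link 3: o_3 = (-1.0000, -4.7321, 11.0000)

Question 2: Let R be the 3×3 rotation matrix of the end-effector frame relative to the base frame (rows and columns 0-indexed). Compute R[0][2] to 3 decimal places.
-1.000

End-effector z-axis (col 2 of R) = (-1.0000,-0.0000,0.0000)
R[0][2] = -1.0000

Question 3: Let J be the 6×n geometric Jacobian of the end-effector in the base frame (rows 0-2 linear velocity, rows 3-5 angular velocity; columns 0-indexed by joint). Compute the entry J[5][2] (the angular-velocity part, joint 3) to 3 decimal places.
1.000

axis z_2 = (0.0000,0.0000,1.0000); lever o_n−o_2 = (0.0000,-3.0000,4.0000)
cross product → J_v[:, 2] = (3.0000,0.0000,-0.0000)
J_ω[:, 2] = z_2
entry J[5][2] = 1.0000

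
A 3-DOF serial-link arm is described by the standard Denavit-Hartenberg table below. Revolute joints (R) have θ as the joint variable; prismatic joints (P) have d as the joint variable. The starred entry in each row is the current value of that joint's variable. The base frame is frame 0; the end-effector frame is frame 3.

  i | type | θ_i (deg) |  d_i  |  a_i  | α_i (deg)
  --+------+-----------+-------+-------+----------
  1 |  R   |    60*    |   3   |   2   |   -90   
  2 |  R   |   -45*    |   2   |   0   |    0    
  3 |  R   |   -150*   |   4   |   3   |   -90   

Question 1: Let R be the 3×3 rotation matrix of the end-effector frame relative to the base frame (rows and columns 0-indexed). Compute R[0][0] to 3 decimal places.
-0.483

End-effector x-axis (col 0 of R) = (-0.4830,-0.8365,-0.2588)
R[0][0] = -0.4830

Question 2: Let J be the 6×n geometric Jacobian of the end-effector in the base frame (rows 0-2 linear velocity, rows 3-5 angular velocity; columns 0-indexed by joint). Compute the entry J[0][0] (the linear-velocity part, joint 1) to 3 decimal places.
-2.223

axis z_0 = ẑ; lever o_n−o_0 = (-5.6450,2.2225,2.2235)
cross product → J_v[:, 0] = (-2.2225,-5.6450,0.0000)
J_ω[:, 0] = z_0
entry J[0][0] = -2.2225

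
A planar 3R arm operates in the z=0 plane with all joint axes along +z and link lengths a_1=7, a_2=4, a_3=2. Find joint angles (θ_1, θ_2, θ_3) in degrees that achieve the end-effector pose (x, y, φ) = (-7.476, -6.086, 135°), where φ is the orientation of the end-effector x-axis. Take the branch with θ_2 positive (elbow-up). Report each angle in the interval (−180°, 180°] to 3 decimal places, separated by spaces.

wrist centre = target − a_3·(cos φ, sin φ) = (-6.0618, -7.5002)
cos θ_2 = (92.9985−7²−4²)/(2·7·4) = 0.5000; θ_2 = 60.0018° (elbow-up)
β = atan2(-7.5002,-6.0618) = -128.9457°; ψ = atan2(3.4642,8.9999) = 21.0523°
θ_1 = β − ψ = -149.9980°
θ_3 = φ − θ_1 − θ_2 = -135.0038° (wrapped to (-180°,180°])

-149.998 60.002 -135.004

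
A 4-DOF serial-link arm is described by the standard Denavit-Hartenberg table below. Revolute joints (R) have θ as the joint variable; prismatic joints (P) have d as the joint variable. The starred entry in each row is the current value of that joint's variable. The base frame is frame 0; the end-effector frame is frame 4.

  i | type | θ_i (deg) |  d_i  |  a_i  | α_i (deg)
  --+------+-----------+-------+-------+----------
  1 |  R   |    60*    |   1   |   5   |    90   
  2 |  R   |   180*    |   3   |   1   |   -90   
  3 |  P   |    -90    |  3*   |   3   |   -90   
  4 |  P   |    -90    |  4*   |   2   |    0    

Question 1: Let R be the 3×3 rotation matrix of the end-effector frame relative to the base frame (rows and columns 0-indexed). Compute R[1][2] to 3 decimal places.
End-effector z-axis (col 2 of R) = (-0.5000,-0.8660,0.0000)
R[1][2] = -0.8660

-0.866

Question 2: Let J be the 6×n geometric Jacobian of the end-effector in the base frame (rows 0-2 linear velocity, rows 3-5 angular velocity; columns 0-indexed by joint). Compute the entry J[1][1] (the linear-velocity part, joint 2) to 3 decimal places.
4.330

axis z_1 = (0.8660,-0.5000,0.0000); lever o_n−o_1 = (2.6962,-7.3301,-5.0000)
cross product → J_v[:, 1] = (2.5000,4.3301,-5.0000)
J_ω[:, 1] = z_1
entry J[1][1] = 4.3301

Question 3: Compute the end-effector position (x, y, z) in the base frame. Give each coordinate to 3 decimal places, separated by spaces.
5.196 -3.000 -4.000

after link 1: o_1 = (2.5000, 4.3301, 1.0000)
after link 2: o_2 = (4.5981, 1.9641, 1.0000)
after link 3: o_3 = (7.1962, 0.4641, -2.0000)
after link 4: o_4 = (5.1962, -3.0000, -4.0000)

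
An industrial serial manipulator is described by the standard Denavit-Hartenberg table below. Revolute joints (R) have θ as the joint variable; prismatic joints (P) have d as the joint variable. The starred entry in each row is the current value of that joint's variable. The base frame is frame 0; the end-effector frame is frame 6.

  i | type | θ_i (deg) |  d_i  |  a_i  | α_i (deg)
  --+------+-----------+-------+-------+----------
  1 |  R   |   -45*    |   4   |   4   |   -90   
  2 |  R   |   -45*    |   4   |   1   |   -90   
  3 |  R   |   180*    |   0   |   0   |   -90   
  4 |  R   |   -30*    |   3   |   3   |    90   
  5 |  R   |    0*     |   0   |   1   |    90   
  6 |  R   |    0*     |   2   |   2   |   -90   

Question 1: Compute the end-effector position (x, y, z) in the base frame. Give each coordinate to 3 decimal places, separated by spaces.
5.766 1.305 -1.088

after link 1: o_1 = (2.8284, -2.8284, 4.0000)
after link 2: o_2 = (6.1569, -0.5000, 4.7071)
after link 3: o_3 = (6.1569, -0.5000, 4.7071)
after link 4: o_4 = (7.7291, 2.1704, 1.8093)
after link 5: o_5 = (7.5461, 2.3534, 0.8434)
after link 6: o_6 = (5.7659, 1.3052, -1.0884)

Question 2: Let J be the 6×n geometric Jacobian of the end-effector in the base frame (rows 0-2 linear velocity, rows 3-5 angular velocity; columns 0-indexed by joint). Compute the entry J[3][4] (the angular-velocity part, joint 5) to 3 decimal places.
0.683

axis z_4 = (0.6830,-0.6830,-0.2588); lever o_n−o_4 = (-1.9633,-0.8652,-2.8978)
cross product → J_v[:, 4] = (1.7553,2.4873,-1.9319)
J_ω[:, 4] = z_4
entry J[3][4] = 0.6830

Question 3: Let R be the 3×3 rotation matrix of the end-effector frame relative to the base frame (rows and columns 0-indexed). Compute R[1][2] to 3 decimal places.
End-effector z-axis (col 2 of R) = (0.6830,-0.6830,-0.2588)
R[1][2] = -0.6830

-0.683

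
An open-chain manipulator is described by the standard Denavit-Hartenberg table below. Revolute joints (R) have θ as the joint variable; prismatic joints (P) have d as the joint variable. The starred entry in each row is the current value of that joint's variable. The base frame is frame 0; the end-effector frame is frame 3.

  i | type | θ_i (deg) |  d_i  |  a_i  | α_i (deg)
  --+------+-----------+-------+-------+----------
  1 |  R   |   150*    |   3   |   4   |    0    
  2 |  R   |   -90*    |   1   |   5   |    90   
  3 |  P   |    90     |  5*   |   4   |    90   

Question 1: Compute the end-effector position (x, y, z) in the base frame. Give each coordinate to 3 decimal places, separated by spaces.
3.366 3.830 8.000

after link 1: o_1 = (-3.4641, 2.0000, 3.0000)
after link 2: o_2 = (-0.9641, 6.3301, 4.0000)
after link 3: o_3 = (3.3660, 3.8301, 8.0000)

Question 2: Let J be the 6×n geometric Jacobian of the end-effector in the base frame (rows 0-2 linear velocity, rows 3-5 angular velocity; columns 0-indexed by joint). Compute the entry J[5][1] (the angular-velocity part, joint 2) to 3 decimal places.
1.000

axis z_1 = (0.0000,0.0000,1.0000); lever o_n−o_1 = (6.8301,1.8301,5.0000)
cross product → J_v[:, 1] = (-1.8301,6.8301,0.0000)
J_ω[:, 1] = z_1
entry J[5][1] = 1.0000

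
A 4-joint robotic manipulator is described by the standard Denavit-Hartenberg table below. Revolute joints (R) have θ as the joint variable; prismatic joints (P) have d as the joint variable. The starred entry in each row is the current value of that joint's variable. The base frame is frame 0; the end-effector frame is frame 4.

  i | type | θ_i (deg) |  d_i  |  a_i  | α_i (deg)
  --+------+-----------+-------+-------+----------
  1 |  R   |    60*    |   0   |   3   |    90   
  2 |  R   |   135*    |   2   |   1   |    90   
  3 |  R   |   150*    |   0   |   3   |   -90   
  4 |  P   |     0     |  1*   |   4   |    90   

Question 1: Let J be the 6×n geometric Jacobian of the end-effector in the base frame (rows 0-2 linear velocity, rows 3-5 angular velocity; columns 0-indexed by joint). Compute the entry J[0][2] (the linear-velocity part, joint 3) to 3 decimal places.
-4.752

axis z_2 = (0.3536,0.6124,0.7071); lever o_n−o_2 = (4.6012,2.7015,-4.6402)
cross product → J_v[:, 2] = (-4.7518,4.8941,-1.8625)
J_ω[:, 2] = z_2
entry J[0][2] = -4.7518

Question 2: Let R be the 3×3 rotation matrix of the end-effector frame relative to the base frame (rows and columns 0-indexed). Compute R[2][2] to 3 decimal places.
0.707

End-effector z-axis (col 2 of R) = (0.3536,0.6124,0.7071)
R[2][2] = 0.7071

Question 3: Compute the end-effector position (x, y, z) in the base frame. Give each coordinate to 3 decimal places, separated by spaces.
7.480 3.687 -3.933

after link 1: o_1 = (1.5000, 2.5981, 0.0000)
after link 2: o_2 = (2.8785, 0.9857, 0.7071)
after link 3: o_3 = (5.0961, 1.8267, -1.1300)
after link 4: o_4 = (7.4797, 3.6872, -3.9331)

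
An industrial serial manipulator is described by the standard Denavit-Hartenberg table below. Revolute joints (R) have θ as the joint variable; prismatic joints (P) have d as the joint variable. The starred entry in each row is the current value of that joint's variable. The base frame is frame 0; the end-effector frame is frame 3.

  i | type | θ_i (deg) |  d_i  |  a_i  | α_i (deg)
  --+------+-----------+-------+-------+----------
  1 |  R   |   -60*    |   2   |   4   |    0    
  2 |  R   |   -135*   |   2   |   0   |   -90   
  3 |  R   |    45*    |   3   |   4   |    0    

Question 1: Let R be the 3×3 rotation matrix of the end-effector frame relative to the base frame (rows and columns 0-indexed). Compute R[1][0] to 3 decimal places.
0.183

End-effector x-axis (col 0 of R) = (-0.6830,0.1830,-0.7071)
R[1][0] = 0.1830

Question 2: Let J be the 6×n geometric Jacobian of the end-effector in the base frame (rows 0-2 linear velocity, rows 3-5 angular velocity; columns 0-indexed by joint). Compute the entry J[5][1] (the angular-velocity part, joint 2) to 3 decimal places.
axis z_1 = (0.0000,0.0000,1.0000); lever o_n−o_1 = (-3.5085,-2.1657,-0.8284)
cross product → J_v[:, 1] = (2.1657,-3.5085,0.0000)
J_ω[:, 1] = z_1
entry J[5][1] = 1.0000

1.000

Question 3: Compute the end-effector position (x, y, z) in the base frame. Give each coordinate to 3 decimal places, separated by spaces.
after link 1: o_1 = (2.0000, -3.4641, 2.0000)
after link 2: o_2 = (2.0000, -3.4641, 4.0000)
after link 3: o_3 = (-1.5085, -5.6298, 1.1716)

-1.509 -5.630 1.172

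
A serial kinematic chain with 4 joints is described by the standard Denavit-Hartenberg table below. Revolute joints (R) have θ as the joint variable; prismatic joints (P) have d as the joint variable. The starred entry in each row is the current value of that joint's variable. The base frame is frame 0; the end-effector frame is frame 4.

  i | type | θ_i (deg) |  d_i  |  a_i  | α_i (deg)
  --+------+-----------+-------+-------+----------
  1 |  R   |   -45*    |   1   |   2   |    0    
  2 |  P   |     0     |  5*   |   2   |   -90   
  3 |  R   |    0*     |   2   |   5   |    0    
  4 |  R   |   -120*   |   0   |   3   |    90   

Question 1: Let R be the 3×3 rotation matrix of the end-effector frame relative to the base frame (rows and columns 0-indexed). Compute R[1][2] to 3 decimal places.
0.612

End-effector z-axis (col 2 of R) = (-0.6124,0.6124,-0.5000)
R[1][2] = 0.6124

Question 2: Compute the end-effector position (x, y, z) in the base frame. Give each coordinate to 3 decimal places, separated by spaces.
6.718 -3.889 8.598

after link 1: o_1 = (1.4142, -1.4142, 1.0000)
after link 2: o_2 = (2.8284, -2.8284, 6.0000)
after link 3: o_3 = (7.7782, -4.9497, 6.0000)
after link 4: o_4 = (6.7175, -3.8891, 8.5981)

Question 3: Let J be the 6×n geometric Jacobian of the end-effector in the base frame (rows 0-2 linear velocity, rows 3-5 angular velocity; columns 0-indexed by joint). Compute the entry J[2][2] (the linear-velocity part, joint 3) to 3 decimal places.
axis z_2 = (0.7071,0.7071,0.0000); lever o_n−o_2 = (3.8891,-1.0607,2.5981)
cross product → J_v[:, 2] = (1.8371,-1.8371,-3.5000)
J_ω[:, 2] = z_2
entry J[2][2] = -3.5000

-3.500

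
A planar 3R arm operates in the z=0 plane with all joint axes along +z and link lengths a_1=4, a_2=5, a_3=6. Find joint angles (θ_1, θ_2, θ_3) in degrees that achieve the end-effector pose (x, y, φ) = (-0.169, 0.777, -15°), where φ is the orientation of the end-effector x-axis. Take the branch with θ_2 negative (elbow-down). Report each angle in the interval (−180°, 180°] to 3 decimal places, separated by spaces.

wrist centre = target − a_3·(cos φ, sin φ) = (-5.9646, 2.3299)
cos θ_2 = (41.0044−4²−5²)/(2·4·5) = 0.0001; θ_2 = -89.9937° (elbow-down)
β = atan2(2.3299,-5.9646) = 158.6631°; ψ = atan2(-5.0000,4.0006) = -51.3363°
θ_1 = β − ψ = 209.9994°
θ_3 = φ − θ_1 − θ_2 = -135.0057° (wrapped to (-180°,180°])

-150.001 -89.994 -135.006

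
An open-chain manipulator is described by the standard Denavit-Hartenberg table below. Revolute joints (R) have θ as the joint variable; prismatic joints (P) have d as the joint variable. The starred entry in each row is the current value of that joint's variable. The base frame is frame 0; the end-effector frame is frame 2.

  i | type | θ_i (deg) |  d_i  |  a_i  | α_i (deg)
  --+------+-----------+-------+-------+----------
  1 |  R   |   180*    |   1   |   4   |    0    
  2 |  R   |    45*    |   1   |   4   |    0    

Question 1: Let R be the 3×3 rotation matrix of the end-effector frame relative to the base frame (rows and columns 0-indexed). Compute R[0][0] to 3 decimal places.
End-effector x-axis (col 0 of R) = (-0.7071,-0.7071,0.0000)
R[0][0] = -0.7071

-0.707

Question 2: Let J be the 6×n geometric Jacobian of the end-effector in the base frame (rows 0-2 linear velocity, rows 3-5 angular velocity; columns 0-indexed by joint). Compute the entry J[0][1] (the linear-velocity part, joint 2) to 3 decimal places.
axis z_1 = (0.0000,0.0000,1.0000); lever o_n−o_1 = (-2.8284,-2.8284,1.0000)
cross product → J_v[:, 1] = (2.8284,-2.8284,0.0000)
J_ω[:, 1] = z_1
entry J[0][1] = 2.8284

2.828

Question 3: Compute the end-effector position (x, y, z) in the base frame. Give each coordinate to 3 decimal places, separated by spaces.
after link 1: o_1 = (-4.0000, 0.0000, 1.0000)
after link 2: o_2 = (-6.8284, -2.8284, 2.0000)

-6.828 -2.828 2.000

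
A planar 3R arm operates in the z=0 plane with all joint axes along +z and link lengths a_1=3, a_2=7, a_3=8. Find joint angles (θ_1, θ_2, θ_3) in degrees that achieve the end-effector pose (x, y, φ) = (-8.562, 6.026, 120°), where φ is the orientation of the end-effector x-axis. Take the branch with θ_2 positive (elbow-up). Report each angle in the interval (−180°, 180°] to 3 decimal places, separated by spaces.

59.999 150.003 -90.003

wrist centre = target − a_3·(cos φ, sin φ) = (-4.5620, -0.9022)
cos θ_2 = (21.6258−3²−7²)/(2·3·7) = -0.8661; θ_2 = 150.0031° (elbow-up)
β = atan2(-0.9022,-4.5620) = -168.8133°; ψ = atan2(3.4997,-3.0624) = 131.1873°
θ_1 = β − ψ = -300.0005°
θ_3 = φ − θ_1 − θ_2 = -90.0025° (wrapped to (-180°,180°])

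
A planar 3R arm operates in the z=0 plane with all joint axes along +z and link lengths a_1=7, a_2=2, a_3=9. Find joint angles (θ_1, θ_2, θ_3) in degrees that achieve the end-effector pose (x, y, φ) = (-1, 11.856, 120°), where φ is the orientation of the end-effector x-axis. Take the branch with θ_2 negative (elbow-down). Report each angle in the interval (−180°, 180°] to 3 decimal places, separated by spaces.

59.993 -150.014 -149.980

wrist centre = target − a_3·(cos φ, sin φ) = (3.5000, 4.0618)
cos θ_2 = (28.7480−7²−2²)/(2·7·2) = -0.8661; θ_2 = -150.0135° (elbow-down)
β = atan2(4.0618,3.5000) = 49.2488°; ψ = atan2(-0.9996,5.2677) = -10.7446°
θ_1 = β − ψ = 59.9933°
θ_3 = φ − θ_1 − θ_2 = -149.9798° (wrapped to (-180°,180°])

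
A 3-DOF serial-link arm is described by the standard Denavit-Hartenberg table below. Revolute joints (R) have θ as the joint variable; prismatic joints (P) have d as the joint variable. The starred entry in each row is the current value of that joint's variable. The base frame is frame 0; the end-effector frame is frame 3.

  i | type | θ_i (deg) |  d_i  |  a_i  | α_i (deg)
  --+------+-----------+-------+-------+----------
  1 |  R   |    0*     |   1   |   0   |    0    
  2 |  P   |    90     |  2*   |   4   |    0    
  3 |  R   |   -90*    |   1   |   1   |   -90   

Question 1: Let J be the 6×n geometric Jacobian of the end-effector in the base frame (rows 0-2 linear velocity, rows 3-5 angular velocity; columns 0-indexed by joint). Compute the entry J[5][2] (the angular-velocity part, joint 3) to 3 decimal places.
axis z_2 = (0.0000,0.0000,1.0000); lever o_n−o_2 = (1.0000,0.0000,1.0000)
cross product → J_v[:, 2] = (0.0000,1.0000,0.0000)
J_ω[:, 2] = z_2
entry J[5][2] = 1.0000

1.000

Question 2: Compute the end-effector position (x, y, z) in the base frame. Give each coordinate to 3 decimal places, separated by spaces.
after link 1: o_1 = (0.0000, 0.0000, 1.0000)
after link 2: o_2 = (0.0000, 4.0000, 3.0000)
after link 3: o_3 = (1.0000, 4.0000, 4.0000)

1.000 4.000 4.000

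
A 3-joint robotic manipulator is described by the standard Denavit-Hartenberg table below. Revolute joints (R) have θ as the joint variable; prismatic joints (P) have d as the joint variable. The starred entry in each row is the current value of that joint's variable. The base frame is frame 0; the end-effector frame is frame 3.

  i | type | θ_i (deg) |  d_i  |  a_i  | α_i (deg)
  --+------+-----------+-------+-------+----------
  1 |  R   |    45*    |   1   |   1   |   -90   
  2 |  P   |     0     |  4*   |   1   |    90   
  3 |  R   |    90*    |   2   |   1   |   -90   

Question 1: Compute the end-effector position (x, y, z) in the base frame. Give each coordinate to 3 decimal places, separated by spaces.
after link 1: o_1 = (0.7071, 0.7071, 1.0000)
after link 2: o_2 = (-1.4142, 4.2426, 1.0000)
after link 3: o_3 = (-2.1213, 4.9497, 3.0000)

-2.121 4.950 3.000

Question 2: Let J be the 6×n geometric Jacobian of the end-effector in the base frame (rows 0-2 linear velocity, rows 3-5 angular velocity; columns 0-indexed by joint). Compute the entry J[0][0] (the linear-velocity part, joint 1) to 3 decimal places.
-4.950

axis z_0 = ẑ; lever o_n−o_0 = (-2.1213,4.9497,3.0000)
cross product → J_v[:, 0] = (-4.9497,-2.1213,0.0000)
J_ω[:, 0] = z_0
entry J[0][0] = -4.9497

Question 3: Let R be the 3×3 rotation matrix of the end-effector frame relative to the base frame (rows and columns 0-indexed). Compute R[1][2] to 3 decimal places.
-0.707

End-effector z-axis (col 2 of R) = (-0.7071,-0.7071,0.0000)
R[1][2] = -0.7071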